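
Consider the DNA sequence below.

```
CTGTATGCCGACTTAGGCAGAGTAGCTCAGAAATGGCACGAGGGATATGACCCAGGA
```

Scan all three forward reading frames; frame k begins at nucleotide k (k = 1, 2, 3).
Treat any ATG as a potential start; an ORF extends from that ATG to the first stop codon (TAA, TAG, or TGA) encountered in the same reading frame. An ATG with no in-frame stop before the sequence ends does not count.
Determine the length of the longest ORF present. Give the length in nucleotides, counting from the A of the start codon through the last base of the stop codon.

18

Frame 1: CTG TAT GCC GAC TTA GGC AGA GTA GCT CAG AAA TGG CAC GAG GGA TAT GAC CCA GGA — no ATG→stop ORF.
Frame 2: TGT ATG CCG ACT TAG GCA GAG TAG CTC AGA AAT GGC ACG AGG GAT ATG ACC CAG — ATG at 5, stop TAG at 14 → 12 nt.
Frame 3: GTA TGC CGA CTT AGG CAG AGT AGC TCA GAA ATG GCA CGA GGG ATA TGA CCC AGG — ATG at 33, stop TGA at 48 → 18 nt.
Longest: frame 3, positions 33–50, 18 nt = 6 codons = 5 aa. → 18 nucleotides.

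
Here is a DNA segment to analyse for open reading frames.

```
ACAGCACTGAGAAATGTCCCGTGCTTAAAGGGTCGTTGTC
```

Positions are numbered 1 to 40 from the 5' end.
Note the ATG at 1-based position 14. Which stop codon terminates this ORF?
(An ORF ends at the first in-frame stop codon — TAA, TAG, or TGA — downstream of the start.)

TAA

Codons from position 14: ATG (14–16), TCC (17–19), CGT (20–22), GCT (23–25), TAA (26–28).
The first in-frame stop codon is TAA.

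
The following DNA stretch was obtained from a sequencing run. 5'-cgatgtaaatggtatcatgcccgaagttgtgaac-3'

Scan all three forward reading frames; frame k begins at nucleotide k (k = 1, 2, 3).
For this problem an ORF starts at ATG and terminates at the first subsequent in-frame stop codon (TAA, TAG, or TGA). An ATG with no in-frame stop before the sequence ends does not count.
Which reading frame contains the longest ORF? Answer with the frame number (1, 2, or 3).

Frame 1: CGA TGT AAA TGG TAT CAT GCC CGA AGT TGT GAA — no ATG→stop ORF.
Frame 2: GAT GTA AAT GGT ATC ATG CCC GAA GTT GTG AAC — no ATG→stop ORF.
Frame 3: ATG TAA ATG GTA TCA TGC CCG AAG TTG TGA — ATG at 3, stop TAA at 6 → 6 nt; ATG at 9, stop TGA at 30 → 24 nt.
Longest ORF is 24 nt in frame 3 (positions 9–32).

3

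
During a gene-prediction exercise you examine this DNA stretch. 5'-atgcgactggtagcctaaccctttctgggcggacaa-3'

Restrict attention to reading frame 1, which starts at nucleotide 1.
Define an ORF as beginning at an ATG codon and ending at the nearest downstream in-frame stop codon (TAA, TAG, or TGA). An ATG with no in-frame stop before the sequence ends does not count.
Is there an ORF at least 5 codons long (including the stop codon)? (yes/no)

Frame 1: ATG CGA CTG GTA GCC TAA CCC TTT CTG GGC GGA CAA — ATG at 1, stop TAA at 16 → 18 nt.
Frame 1 has an ORF of 6 codons (positions 1–18) ≥ 5, so yes.

yes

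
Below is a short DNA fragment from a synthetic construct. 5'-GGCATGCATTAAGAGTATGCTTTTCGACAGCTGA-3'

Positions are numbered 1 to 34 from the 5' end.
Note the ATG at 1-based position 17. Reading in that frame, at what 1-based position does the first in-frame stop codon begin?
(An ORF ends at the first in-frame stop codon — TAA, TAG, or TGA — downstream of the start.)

32

Codons from position 17: ATG (17–19), CTT (20–22), TTC (23–25), GAC (26–28), AGC (29–31), TGA (32–34).
TGA is a stop codon; it begins at position 32.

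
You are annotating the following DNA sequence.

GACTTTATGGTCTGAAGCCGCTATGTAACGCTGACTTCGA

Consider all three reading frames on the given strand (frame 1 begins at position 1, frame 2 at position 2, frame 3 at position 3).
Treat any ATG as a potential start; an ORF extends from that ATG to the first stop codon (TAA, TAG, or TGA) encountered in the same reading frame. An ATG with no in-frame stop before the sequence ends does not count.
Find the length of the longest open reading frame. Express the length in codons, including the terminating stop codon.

Frame 1: GAC TTT ATG GTC TGA AGC CGC TAT GTA ACG CTG ACT TCG — ATG at 7, stop TGA at 13 → 9 nt.
Frame 2: ACT TTA TGG TCT GAA GCC GCT ATG TAA CGC TGA CTT CGA — ATG at 23, stop TAA at 26 → 6 nt.
Frame 3: CTT TAT GGT CTG AAG CCG CTA TGT AAC GCT GAC TTC — no ATG→stop ORF.
Longest: frame 1, positions 7–15, 9 nt = 3 codons = 2 aa. → 3 codons.

3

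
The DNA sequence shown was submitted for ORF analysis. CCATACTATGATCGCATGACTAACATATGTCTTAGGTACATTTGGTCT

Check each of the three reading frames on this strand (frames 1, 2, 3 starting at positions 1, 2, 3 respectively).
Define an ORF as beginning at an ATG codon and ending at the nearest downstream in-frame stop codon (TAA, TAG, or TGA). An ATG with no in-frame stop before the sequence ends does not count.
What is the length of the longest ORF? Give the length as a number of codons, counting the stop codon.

Frame 1: CCA TAC TAT GAT CGC ATG ACT AAC ATA TGT CTT AGG TAC ATT TGG TCT — no ATG→stop ORF.
Frame 2: CAT ACT ATG ATC GCA TGA CTA ACA TAT GTC TTA GGT ACA TTT GGT — ATG at 8, stop TGA at 17 → 12 nt.
Frame 3: ATA CTA TGA TCG CAT GAC TAA CAT ATG TCT TAG GTA CAT TTG GTC — ATG at 27, stop TAG at 33 → 9 nt.
Longest: frame 2, positions 8–19, 12 nt = 4 codons = 3 aa. → 4 codons.

4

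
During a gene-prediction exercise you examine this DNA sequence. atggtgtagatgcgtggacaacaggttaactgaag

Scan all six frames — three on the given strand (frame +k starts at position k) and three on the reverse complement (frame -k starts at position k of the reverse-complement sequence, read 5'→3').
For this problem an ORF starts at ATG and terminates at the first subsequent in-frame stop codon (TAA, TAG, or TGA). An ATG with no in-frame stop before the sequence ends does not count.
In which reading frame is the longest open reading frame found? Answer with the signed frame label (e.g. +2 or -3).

Reverse complement (5'→3'): CTTCAGTTAACCTGTTGTCCACGCATCTACACCAT
Frame +1: ATG GTG TAG ATG CGT GGA CAA CAG GTT AAC TGA — ATG at 1, stop TAG at 7 → 9 nt; ATG at 10, stop TGA at 31 → 24 nt.
Frame +2: TGG TGT AGA TGC GTG GAC AAC AGG TTA ACT GAA — no ATG→stop ORF.
Frame +3: GGT GTA GAT GCG TGG ACA ACA GGT TAA CTG AAG — no ATG→stop ORF.
Frame -1: CTT CAG TTA ACC TGT TGT CCA CGC ATC TAC ACC — no ATG→stop ORF.
Frame -2: TTC AGT TAA CCT GTT GTC CAC GCA TCT ACA CCA — no ATG→stop ORF.
Frame -3: TCA GTT AAC CTG TTG TCC ACG CAT CTA CAC CAT — no ATG→stop ORF.
Longest ORF is 24 nt in frame +1 (positions 10–33).

+1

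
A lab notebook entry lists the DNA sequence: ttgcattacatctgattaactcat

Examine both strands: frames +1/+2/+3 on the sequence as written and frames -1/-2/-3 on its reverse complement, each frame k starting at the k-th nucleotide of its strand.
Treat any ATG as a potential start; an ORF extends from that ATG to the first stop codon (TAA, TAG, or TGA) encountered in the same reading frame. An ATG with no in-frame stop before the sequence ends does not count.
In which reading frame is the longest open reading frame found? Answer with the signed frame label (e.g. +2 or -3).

-1

Reverse complement (5'→3'): ATGAGTTAATCAGATGTAATGCAA
Frame +1: TTG CAT TAC ATC TGA TTA ACT CAT — no ATG→stop ORF.
Frame +2: TGC ATT ACA TCT GAT TAA CTC — no ATG→stop ORF.
Frame +3: GCA TTA CAT CTG ATT AAC TCA — no ATG→stop ORF.
Frame -1: ATG AGT TAA TCA GAT GTA ATG CAA — ATG at 1, stop TAA at 7 → 9 nt.
Frame -2: TGA GTT AAT CAG ATG TAA TGC — ATG at 14, stop TAA at 17 → 6 nt.
Frame -3: GAG TTA ATC AGA TGT AAT GCA — no ATG→stop ORF.
Longest ORF is 9 nt in frame -1 (positions 1–9).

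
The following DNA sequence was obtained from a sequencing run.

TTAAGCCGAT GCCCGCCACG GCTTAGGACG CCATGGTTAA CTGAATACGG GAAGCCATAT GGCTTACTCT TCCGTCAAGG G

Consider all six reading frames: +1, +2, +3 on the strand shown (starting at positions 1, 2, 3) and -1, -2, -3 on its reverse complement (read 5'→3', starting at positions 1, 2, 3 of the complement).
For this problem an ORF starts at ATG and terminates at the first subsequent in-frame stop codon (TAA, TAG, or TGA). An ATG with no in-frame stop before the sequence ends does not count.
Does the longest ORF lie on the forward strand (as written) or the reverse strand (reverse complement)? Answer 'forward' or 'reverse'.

Reverse complement (5'→3'): CCCTTGACGGAAGAGTAAGCCATATGGCTTCCCGTATTCAGTTAACCATGGCGTCCTAAGCCGTGGCGGGCATCGGCTTAA
Frame +1: TTA AGC CGA TGC CCG CCA CGG CTT AGG ACG CCA TGG TTA ACT GAA TAC GGG AAG CCA TAT GGC TTA CTC TTC CGT CAA GGG — no ATG→stop ORF.
Frame +2: TAA GCC GAT GCC CGC CAC GGC TTA GGA CGC CAT GGT TAA CTG AAT ACG GGA AGC CAT ATG GCT TAC TCT TCC GTC AAG — no ATG→stop ORF.
Frame +3: AAG CCG ATG CCC GCC ACG GCT TAG GAC GCC ATG GTT AAC TGA ATA CGG GAA GCC ATA TGG CTT ACT CTT CCG TCA AGG — ATG at 9, stop TAG at 24 → 18 nt; ATG at 33, stop TGA at 42 → 12 nt.
Frame -1: CCC TTG ACG GAA GAG TAA GCC ATA TGG CTT CCC GTA TTC AGT TAA CCA TGG CGT CCT AAG CCG TGG CGG GCA TCG GCT TAA — no ATG→stop ORF.
Frame -2: CCT TGA CGG AAG AGT AAG CCA TAT GGC TTC CCG TAT TCA GTT AAC CAT GGC GTC CTA AGC CGT GGC GGG CAT CGG CTT — no ATG→stop ORF.
Frame -3: CTT GAC GGA AGA GTA AGC CAT ATG GCT TCC CGT ATT CAG TTA ACC ATG GCG TCC TAA GCC GTG GCG GGC ATC GGC TTA — ATG at 24, stop TAA at 57 → 36 nt; ATG at 48, stop TAA at 57 → 12 nt.
Forward-strand max 18 nt; reverse-strand max 36 nt. The reverse strand has the longer ORF.

reverse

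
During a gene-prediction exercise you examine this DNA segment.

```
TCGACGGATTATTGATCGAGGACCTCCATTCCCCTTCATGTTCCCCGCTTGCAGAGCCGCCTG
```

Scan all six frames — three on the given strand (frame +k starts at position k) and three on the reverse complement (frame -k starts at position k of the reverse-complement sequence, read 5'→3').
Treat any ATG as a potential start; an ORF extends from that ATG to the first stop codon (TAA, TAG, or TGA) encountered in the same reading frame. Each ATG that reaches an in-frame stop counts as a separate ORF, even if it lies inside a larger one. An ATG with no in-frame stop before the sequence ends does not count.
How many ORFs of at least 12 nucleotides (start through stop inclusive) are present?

1

Reverse complement (5'→3'): CAGGCGGCTCTGCAAGCGGGGAACATGAAGGGGAATGGAGGTCCTCGATCAATAATCCGTCGA
Frame +1: TCG ACG GAT TAT TGA TCG AGG ACC TCC ATT CCC CTT CAT GTT CCC CGC TTG CAG AGC CGC CTG — no ATG→stop ORF.
Frame +2: CGA CGG ATT ATT GAT CGA GGA CCT CCA TTC CCC TTC ATG TTC CCC GCT TGC AGA GCC GCC — no ATG→stop ORF.
Frame +3: GAC GGA TTA TTG ATC GAG GAC CTC CAT TCC CCT TCA TGT TCC CCG CTT GCA GAG CCG CCT — no ATG→stop ORF.
Frame -1: CAG GCG GCT CTG CAA GCG GGG AAC ATG AAG GGG AAT GGA GGT CCT CGA TCA ATA ATC CGT CGA — no ATG→stop ORF.
Frame -2: AGG CGG CTC TGC AAG CGG GGA ACA TGA AGG GGA ATG GAG GTC CTC GAT CAA TAA TCC GTC — ATG at 35, stop TAA at 53 → 21 nt.
Frame -3: GGC GGC TCT GCA AGC GGG GAA CAT GAA GGG GAA TGG AGG TCC TCG ATC AAT AAT CCG TCG — no ATG→stop ORF.
ORFs ≥ 12 nucleotides: frame -2 35–55 (21 nucleotides). Count = 1.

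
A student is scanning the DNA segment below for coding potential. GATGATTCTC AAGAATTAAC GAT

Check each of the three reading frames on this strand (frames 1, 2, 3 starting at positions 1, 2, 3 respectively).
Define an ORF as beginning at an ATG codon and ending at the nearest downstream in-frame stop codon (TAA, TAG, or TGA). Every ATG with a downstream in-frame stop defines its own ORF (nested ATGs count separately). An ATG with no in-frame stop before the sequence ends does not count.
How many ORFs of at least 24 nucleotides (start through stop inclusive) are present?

0

Frame 1: GAT GAT TCT CAA GAA TTA ACG — no ATG→stop ORF.
Frame 2: ATG ATT CTC AAG AAT TAA CGA — ATG at 2, stop TAA at 17 → 18 nt.
Frame 3: TGA TTC TCA AGA ATT AAC GAT — no ATG→stop ORF.
No ORF reaches 24 nucleotides. Count = 0.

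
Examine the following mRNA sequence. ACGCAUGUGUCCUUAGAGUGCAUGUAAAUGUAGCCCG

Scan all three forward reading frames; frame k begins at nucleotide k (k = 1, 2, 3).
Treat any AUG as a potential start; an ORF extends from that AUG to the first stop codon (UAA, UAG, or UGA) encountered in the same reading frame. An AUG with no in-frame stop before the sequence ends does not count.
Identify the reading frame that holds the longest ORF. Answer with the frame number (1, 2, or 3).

Frame 1: ACG CAU GUG UCC UUA GAG UGC AUG UAA AUG UAG CCC — AUG at 22, stop UAA at 25 → 6 nt; AUG at 28, stop UAG at 31 → 6 nt.
Frame 2: CGC AUG UGU CCU UAG AGU GCA UGU AAA UGU AGC CCG — AUG at 5, stop UAG at 14 → 12 nt.
Frame 3: GCA UGU GUC CUU AGA GUG CAU GUA AAU GUA GCC — no AUG→stop ORF.
Longest ORF is 12 nt in frame 2 (positions 5–16).

2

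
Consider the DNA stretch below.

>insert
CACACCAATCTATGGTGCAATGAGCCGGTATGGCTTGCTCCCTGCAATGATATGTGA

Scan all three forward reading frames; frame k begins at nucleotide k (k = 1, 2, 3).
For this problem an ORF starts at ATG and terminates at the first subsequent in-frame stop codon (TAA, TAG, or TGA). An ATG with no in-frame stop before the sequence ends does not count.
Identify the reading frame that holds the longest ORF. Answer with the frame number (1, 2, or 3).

Frame 1: CAC ACC AAT CTA TGG TGC AAT GAG CCG GTA TGG CTT GCT CCC TGC AAT GAT ATG TGA — ATG at 52, stop TGA at 55 → 6 nt.
Frame 2: ACA CCA ATC TAT GGT GCA ATG AGC CGG TAT GGC TTG CTC CCT GCA ATG ATA TGT — no ATG→stop ORF.
Frame 3: CAC CAA TCT ATG GTG CAA TGA GCC GGT ATG GCT TGC TCC CTG CAA TGA TAT GTG — ATG at 12, stop TGA at 21 → 12 nt; ATG at 30, stop TGA at 48 → 21 nt.
Longest ORF is 21 nt in frame 3 (positions 30–50).

3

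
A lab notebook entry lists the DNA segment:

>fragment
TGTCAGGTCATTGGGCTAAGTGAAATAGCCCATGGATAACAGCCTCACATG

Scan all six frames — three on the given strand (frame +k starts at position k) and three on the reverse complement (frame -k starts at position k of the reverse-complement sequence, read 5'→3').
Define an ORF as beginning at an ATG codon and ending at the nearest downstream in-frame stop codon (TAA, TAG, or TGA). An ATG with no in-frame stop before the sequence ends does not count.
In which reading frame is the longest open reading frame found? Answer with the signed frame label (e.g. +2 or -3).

-1

Reverse complement (5'→3'): CATGTGAGGCTGTTATCCATGGGCTATTTCACTTAGCCCAATGACCTGACA
Frame +1: TGT CAG GTC ATT GGG CTA AGT GAA ATA GCC CAT GGA TAA CAG CCT CAC ATG — no ATG→stop ORF.
Frame +2: GTC AGG TCA TTG GGC TAA GTG AAA TAG CCC ATG GAT AAC AGC CTC ACA — no ATG→stop ORF.
Frame +3: TCA GGT CAT TGG GCT AAG TGA AAT AGC CCA TGG ATA ACA GCC TCA CAT — no ATG→stop ORF.
Frame -1: CAT GTG AGG CTG TTA TCC ATG GGC TAT TTC ACT TAG CCC AAT GAC CTG ACA — ATG at 19, stop TAG at 34 → 18 nt.
Frame -2: ATG TGA GGC TGT TAT CCA TGG GCT ATT TCA CTT AGC CCA ATG ACC TGA — ATG at 2, stop TGA at 5 → 6 nt; ATG at 41, stop TGA at 47 → 9 nt.
Frame -3: TGT GAG GCT GTT ATC CAT GGG CTA TTT CAC TTA GCC CAA TGA CCT GAC — no ATG→stop ORF.
Longest ORF is 18 nt in frame -1 (positions 19–36).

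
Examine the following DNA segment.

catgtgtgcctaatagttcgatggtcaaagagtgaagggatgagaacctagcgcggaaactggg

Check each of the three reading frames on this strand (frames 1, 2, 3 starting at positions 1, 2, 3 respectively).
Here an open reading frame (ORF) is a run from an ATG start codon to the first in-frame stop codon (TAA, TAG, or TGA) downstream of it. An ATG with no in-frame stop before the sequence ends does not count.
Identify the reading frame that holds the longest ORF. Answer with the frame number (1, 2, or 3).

3

Frame 1: CAT GTG TGC CTA ATA GTT CGA TGG TCA AAG AGT GAA GGG ATG AGA ACC TAG CGC GGA AAC TGG — ATG at 40, stop TAG at 49 → 12 nt.
Frame 2: ATG TGT GCC TAA TAG TTC GAT GGT CAA AGA GTG AAG GGA TGA GAA CCT AGC GCG GAA ACT GGG — ATG at 2, stop TAA at 11 → 12 nt.
Frame 3: TGT GTG CCT AAT AGT TCG ATG GTC AAA GAG TGA AGG GAT GAG AAC CTA GCG CGG AAA CTG — ATG at 21, stop TGA at 33 → 15 nt.
Longest ORF is 15 nt in frame 3 (positions 21–35).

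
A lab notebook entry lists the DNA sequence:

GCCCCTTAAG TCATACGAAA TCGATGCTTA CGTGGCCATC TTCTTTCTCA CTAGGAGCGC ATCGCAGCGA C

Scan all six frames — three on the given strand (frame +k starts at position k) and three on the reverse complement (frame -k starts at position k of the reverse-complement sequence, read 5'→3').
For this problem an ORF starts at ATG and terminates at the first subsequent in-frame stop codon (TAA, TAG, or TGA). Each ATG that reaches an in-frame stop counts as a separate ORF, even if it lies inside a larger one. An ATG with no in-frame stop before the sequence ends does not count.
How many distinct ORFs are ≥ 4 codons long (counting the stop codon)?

2

Reverse complement (5'→3'): GTCGCTGCGATGCGCTCCTAGTGAGAAAGAAGATGGCCACGTAAGCATCGATTTCGTATGACTTAAGGGGC
Frame +1: GCC CCT TAA GTC ATA CGA AAT CGA TGC TTA CGT GGC CAT CTT CTT TCT CAC TAG GAG CGC ATC GCA GCG — no ATG→stop ORF.
Frame +2: CCC CTT AAG TCA TAC GAA ATC GAT GCT TAC GTG GCC ATC TTC TTT CTC ACT AGG AGC GCA TCG CAG CGA — no ATG→stop ORF.
Frame +3: CCC TTA AGT CAT ACG AAA TCG ATG CTT ACG TGG CCA TCT TCT TTC TCA CTA GGA GCG CAT CGC AGC GAC — no ATG→stop ORF.
Frame -1: GTC GCT GCG ATG CGC TCC TAG TGA GAA AGA AGA TGG CCA CGT AAG CAT CGA TTT CGT ATG ACT TAA GGG — ATG at 10, stop TAG at 19 → 12 nt; ATG at 58, stop TAA at 64 → 9 nt.
Frame -2: TCG CTG CGA TGC GCT CCT AGT GAG AAA GAA GAT GGC CAC GTA AGC ATC GAT TTC GTA TGA CTT AAG GGG — no ATG→stop ORF.
Frame -3: CGC TGC GAT GCG CTC CTA GTG AGA AAG AAG ATG GCC ACG TAA GCA TCG ATT TCG TAT GAC TTA AGG GGC — ATG at 33, stop TAA at 42 → 12 nt.
ORFs ≥ 4 codons: frame -1 10–21 (4 codons), frame -3 33–44 (4 codons). Count = 2.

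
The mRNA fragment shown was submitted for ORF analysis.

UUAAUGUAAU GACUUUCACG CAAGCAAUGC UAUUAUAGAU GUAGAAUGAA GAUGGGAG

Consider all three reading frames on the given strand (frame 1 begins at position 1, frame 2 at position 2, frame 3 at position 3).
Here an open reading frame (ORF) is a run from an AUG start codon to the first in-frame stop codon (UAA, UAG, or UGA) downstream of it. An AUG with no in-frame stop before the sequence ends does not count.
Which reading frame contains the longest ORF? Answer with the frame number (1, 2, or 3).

Frame 1: UUA AUG UAA UGA CUU UCA CGC AAG CAA UGC UAU UAU AGA UGU AGA AUG AAG AUG GGA — AUG at 4, stop UAA at 7 → 6 nt.
Frame 2: UAA UGU AAU GAC UUU CAC GCA AGC AAU GCU AUU AUA GAU GUA GAA UGA AGA UGG GAG — no AUG→stop ORF.
Frame 3: AAU GUA AUG ACU UUC ACG CAA GCA AUG CUA UUA UAG AUG UAG AAU GAA GAU GGG — AUG at 9, stop UAG at 36 → 30 nt; AUG at 27, stop UAG at 36 → 12 nt; AUG at 39, stop UAG at 42 → 6 nt.
Longest ORF is 30 nt in frame 3 (positions 9–38).

3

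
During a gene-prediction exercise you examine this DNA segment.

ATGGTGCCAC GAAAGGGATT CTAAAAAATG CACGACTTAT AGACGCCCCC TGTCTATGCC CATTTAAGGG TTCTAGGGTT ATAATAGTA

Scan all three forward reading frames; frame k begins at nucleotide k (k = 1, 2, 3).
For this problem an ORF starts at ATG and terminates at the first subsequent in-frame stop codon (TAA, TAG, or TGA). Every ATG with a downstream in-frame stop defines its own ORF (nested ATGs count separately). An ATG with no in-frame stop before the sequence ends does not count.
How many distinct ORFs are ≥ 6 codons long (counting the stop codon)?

Frame 1: ATG GTG CCA CGA AAG GGA TTC TAA AAA ATG CAC GAC TTA TAG ACG CCC CCT GTC TAT GCC CAT TTA AGG GTT CTA GGG TTA TAA TAG — ATG at 1, stop TAA at 22 → 24 nt; ATG at 28, stop TAG at 40 → 15 nt.
Frame 2: TGG TGC CAC GAA AGG GAT TCT AAA AAA TGC ACG ACT TAT AGA CGC CCC CTG TCT ATG CCC ATT TAA GGG TTC TAG GGT TAT AAT AGT — ATG at 56, stop TAA at 65 → 12 nt.
Frame 3: GGT GCC ACG AAA GGG ATT CTA AAA AAT GCA CGA CTT ATA GAC GCC CCC TGT CTA TGC CCA TTT AAG GGT TCT AGG GTT ATA ATA GTA — no ATG→stop ORF.
ORFs ≥ 6 codons: frame 1 1–24 (8 codons). Count = 1.

1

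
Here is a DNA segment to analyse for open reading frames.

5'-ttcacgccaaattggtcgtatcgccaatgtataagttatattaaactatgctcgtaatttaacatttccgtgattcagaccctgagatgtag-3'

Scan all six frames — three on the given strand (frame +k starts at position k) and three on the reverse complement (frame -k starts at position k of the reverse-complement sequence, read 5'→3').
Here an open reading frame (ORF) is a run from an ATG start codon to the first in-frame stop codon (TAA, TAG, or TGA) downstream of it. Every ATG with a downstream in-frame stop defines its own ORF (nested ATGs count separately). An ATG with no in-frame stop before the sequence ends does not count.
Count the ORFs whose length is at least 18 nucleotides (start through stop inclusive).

Reverse complement (5'→3'): CTACATCTCAGGGTCTGAATCACGGAAATGTTAAATTACGAGCATAGTTTAATATAACTTATACATTGGCGATACGACCAATTTGGCGTGAA
Frame +1: TTC ACG CCA AAT TGG TCG TAT CGC CAA TGT ATA AGT TAT ATT AAA CTA TGC TCG TAA TTT AAC ATT TCC GTG ATT CAG ACC CTG AGA TGT — no ATG→stop ORF.
Frame +2: TCA CGC CAA ATT GGT CGT ATC GCC AAT GTA TAA GTT ATA TTA AAC TAT GCT CGT AAT TTA ACA TTT CCG TGA TTC AGA CCC TGA GAT GTA — no ATG→stop ORF.
Frame +3: CAC GCC AAA TTG GTC GTA TCG CCA ATG TAT AAG TTA TAT TAA ACT ATG CTC GTA ATT TAA CAT TTC CGT GAT TCA GAC CCT GAG ATG TAG — ATG at 27, stop TAA at 42 → 18 nt; ATG at 48, stop TAA at 60 → 15 nt; ATG at 87, stop TAG at 90 → 6 nt.
Frame -1: CTA CAT CTC AGG GTC TGA ATC ACG GAA ATG TTA AAT TAC GAG CAT AGT TTA ATA TAA CTT ATA CAT TGG CGA TAC GAC CAA TTT GGC GTG — ATG at 28, stop TAA at 55 → 30 nt.
Frame -2: TAC ATC TCA GGG TCT GAA TCA CGG AAA TGT TAA ATT ACG AGC ATA GTT TAA TAT AAC TTA TAC ATT GGC GAT ACG ACC AAT TTG GCG TGA — no ATG→stop ORF.
Frame -3: ACA TCT CAG GGT CTG AAT CAC GGA AAT GTT AAA TTA CGA GCA TAG TTT AAT ATA ACT TAT ACA TTG GCG ATA CGA CCA ATT TGG CGT GAA — no ATG→stop ORF.
ORFs ≥ 18 nucleotides: frame +3 27–44 (18 nucleotides), frame -1 28–57 (30 nucleotides). Count = 2.

2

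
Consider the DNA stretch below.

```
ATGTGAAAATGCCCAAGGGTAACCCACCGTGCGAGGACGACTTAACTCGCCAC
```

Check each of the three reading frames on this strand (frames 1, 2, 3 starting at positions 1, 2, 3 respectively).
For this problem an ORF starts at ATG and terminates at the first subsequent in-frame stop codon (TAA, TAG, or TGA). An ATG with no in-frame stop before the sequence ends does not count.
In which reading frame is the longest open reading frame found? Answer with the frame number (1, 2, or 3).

Frame 1: ATG TGA AAA TGC CCA AGG GTA ACC CAC CGT GCG AGG ACG ACT TAA CTC GCC — ATG at 1, stop TGA at 4 → 6 nt.
Frame 2: TGT GAA AAT GCC CAA GGG TAA CCC ACC GTG CGA GGA CGA CTT AAC TCG CCA — no ATG→stop ORF.
Frame 3: GTG AAA ATG CCC AAG GGT AAC CCA CCG TGC GAG GAC GAC TTA ACT CGC CAC — no ATG→stop ORF.
Longest ORF is 6 nt in frame 1 (positions 1–6).

1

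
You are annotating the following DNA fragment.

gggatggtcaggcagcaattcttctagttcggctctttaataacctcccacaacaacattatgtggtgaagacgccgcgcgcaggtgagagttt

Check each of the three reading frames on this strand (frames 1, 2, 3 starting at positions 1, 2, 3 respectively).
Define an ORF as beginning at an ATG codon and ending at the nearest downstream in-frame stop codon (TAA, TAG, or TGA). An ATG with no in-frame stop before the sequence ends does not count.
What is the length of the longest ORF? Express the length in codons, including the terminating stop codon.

Frame 1: GGG ATG GTC AGG CAG CAA TTC TTC TAG TTC GGC TCT TTA ATA ACC TCC CAC AAC AAC ATT ATG TGG TGA AGA CGC CGC GCG CAG GTG AGA GTT — ATG at 4, stop TAG at 25 → 24 nt; ATG at 61, stop TGA at 67 → 9 nt.
Frame 2: GGA TGG TCA GGC AGC AAT TCT TCT AGT TCG GCT CTT TAA TAA CCT CCC ACA ACA ACA TTA TGT GGT GAA GAC GCC GCG CGC AGG TGA GAG TTT — no ATG→stop ORF.
Frame 3: GAT GGT CAG GCA GCA ATT CTT CTA GTT CGG CTC TTT AAT AAC CTC CCA CAA CAA CAT TAT GTG GTG AAG ACG CCG CGC GCA GGT GAG AGT — no ATG→stop ORF.
Longest: frame 1, positions 4–27, 24 nt = 8 codons = 7 aa. → 8 codons.

8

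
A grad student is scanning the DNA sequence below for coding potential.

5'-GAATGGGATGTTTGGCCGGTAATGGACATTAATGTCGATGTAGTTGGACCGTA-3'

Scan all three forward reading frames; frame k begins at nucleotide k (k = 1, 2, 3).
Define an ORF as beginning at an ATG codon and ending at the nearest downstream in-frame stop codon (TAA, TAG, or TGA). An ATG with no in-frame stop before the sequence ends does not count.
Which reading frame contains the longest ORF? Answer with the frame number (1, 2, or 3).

3

Frame 1: GAA TGG GAT GTT TGG CCG GTA ATG GAC ATT AAT GTC GAT GTA GTT GGA CCG — no ATG→stop ORF.
Frame 2: AAT GGG ATG TTT GGC CGG TAA TGG ACA TTA ATG TCG ATG TAG TTG GAC CGT — ATG at 8, stop TAA at 20 → 15 nt; ATG at 32, stop TAG at 41 → 12 nt; ATG at 38, stop TAG at 41 → 6 nt.
Frame 3: ATG GGA TGT TTG GCC GGT AAT GGA CAT TAA TGT CGA TGT AGT TGG ACC GTA — ATG at 3, stop TAA at 30 → 30 nt.
Longest ORF is 30 nt in frame 3 (positions 3–32).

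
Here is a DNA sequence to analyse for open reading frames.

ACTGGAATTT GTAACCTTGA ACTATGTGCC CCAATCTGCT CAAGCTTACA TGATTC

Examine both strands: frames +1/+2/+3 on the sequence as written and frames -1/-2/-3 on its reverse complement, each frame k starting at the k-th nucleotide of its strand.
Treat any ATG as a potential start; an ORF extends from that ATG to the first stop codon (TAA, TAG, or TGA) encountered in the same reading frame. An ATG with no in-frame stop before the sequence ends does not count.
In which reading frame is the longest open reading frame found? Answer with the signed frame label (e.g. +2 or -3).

Reverse complement (5'→3'): GAATCATGTAAGCTTGAGCAGATTGGGGCACATAGTTCAAGGTTACAAATTCCAGT
Frame +1: ACT GGA ATT TGT AAC CTT GAA CTA TGT GCC CCA ATC TGC TCA AGC TTA CAT GAT — no ATG→stop ORF.
Frame +2: CTG GAA TTT GTA ACC TTG AAC TAT GTG CCC CAA TCT GCT CAA GCT TAC ATG ATT — no ATG→stop ORF.
Frame +3: TGG AAT TTG TAA CCT TGA ACT ATG TGC CCC AAT CTG CTC AAG CTT ACA TGA TTC — ATG at 24, stop TGA at 51 → 30 nt.
Frame -1: GAA TCA TGT AAG CTT GAG CAG ATT GGG GCA CAT AGT TCA AGG TTA CAA ATT CCA — no ATG→stop ORF.
Frame -2: AAT CAT GTA AGC TTG AGC AGA TTG GGG CAC ATA GTT CAA GGT TAC AAA TTC CAG — no ATG→stop ORF.
Frame -3: ATC ATG TAA GCT TGA GCA GAT TGG GGC ACA TAG TTC AAG GTT ACA AAT TCC AGT — ATG at 6, stop TAA at 9 → 6 nt.
Longest ORF is 30 nt in frame +3 (positions 24–53).

+3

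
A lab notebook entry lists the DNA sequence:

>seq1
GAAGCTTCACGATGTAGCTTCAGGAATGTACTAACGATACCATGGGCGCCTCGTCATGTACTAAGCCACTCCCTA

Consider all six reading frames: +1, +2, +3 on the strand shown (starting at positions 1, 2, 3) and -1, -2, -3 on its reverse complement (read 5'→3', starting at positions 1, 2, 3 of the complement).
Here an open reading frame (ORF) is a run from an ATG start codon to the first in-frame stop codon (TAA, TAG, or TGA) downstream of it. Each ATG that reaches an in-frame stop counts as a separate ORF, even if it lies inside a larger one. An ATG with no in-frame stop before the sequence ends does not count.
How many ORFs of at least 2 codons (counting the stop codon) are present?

5

Reverse complement (5'→3'): TAGGGAGTGGCTTAGTACATGACGAGGCGCCCATGGTATCGTTAGTACATTCCTGAAGCTACATCGTGAAGCTTC
Frame +1: GAA GCT TCA CGA TGT AGC TTC AGG AAT GTA CTA ACG ATA CCA TGG GCG CCT CGT CAT GTA CTA AGC CAC TCC CTA — no ATG→stop ORF.
Frame +2: AAG CTT CAC GAT GTA GCT TCA GGA ATG TAC TAA CGA TAC CAT GGG CGC CTC GTC ATG TAC TAA GCC ACT CCC — ATG at 26, stop TAA at 32 → 9 nt; ATG at 56, stop TAA at 62 → 9 nt.
Frame +3: AGC TTC ACG ATG TAG CTT CAG GAA TGT ACT AAC GAT ACC ATG GGC GCC TCG TCA TGT ACT AAG CCA CTC CCT — ATG at 12, stop TAG at 15 → 6 nt.
Frame -1: TAG GGA GTG GCT TAG TAC ATG ACG AGG CGC CCA TGG TAT CGT TAG TAC ATT CCT GAA GCT ACA TCG TGA AGC TTC — ATG at 19, stop TAG at 43 → 27 nt.
Frame -2: AGG GAG TGG CTT AGT ACA TGA CGA GGC GCC CAT GGT ATC GTT AGT ACA TTC CTG AAG CTA CAT CGT GAA GCT — no ATG→stop ORF.
Frame -3: GGG AGT GGC TTA GTA CAT GAC GAG GCG CCC ATG GTA TCG TTA GTA CAT TCC TGA AGC TAC ATC GTG AAG CTT — ATG at 33, stop TGA at 54 → 24 nt.
ORFs ≥ 2 codons: frame +2 26–34 (3 codons), frame +2 56–64 (3 codons), frame +3 12–17 (2 codons), frame -1 19–45 (9 codons), frame -3 33–56 (8 codons). Count = 5.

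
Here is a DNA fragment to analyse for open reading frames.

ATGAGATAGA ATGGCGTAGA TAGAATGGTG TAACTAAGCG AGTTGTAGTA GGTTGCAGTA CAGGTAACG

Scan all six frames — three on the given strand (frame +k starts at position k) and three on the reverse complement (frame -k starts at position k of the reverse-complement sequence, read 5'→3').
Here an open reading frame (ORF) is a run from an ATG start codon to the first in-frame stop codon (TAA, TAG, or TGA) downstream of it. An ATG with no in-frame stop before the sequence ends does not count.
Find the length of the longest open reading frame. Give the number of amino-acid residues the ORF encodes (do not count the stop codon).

Reverse complement (5'→3'): CGTTACCTGTACTGCAACCTACTACAACTCGCTTAGTTACACCATTCTATCTACGCCATTCTATCTCAT
Frame +1: ATG AGA TAG AAT GGC GTA GAT AGA ATG GTG TAA CTA AGC GAG TTG TAG TAG GTT GCA GTA CAG GTA ACG — ATG at 1, stop TAG at 7 → 9 nt; ATG at 25, stop TAA at 31 → 9 nt.
Frame +2: TGA GAT AGA ATG GCG TAG ATA GAA TGG TGT AAC TAA GCG AGT TGT AGT AGG TTG CAG TAC AGG TAA — ATG at 11, stop TAG at 17 → 9 nt.
Frame +3: GAG ATA GAA TGG CGT AGA TAG AAT GGT GTA ACT AAG CGA GTT GTA GTA GGT TGC AGT ACA GGT AAC — no ATG→stop ORF.
Frame -1: CGT TAC CTG TAC TGC AAC CTA CTA CAA CTC GCT TAG TTA CAC CAT TCT ATC TAC GCC ATT CTA TCT CAT — no ATG→stop ORF.
Frame -2: GTT ACC TGT ACT GCA ACC TAC TAC AAC TCG CTT AGT TAC ACC ATT CTA TCT ACG CCA TTC TAT CTC — no ATG→stop ORF.
Frame -3: TTA CCT GTA CTG CAA CCT ACT ACA ACT CGC TTA GTT ACA CCA TTC TAT CTA CGC CAT TCT ATC TCA — no ATG→stop ORF.
Longest: frame +1, positions 1–9, 9 nt = 3 codons = 2 aa. → 2 amino acids.

2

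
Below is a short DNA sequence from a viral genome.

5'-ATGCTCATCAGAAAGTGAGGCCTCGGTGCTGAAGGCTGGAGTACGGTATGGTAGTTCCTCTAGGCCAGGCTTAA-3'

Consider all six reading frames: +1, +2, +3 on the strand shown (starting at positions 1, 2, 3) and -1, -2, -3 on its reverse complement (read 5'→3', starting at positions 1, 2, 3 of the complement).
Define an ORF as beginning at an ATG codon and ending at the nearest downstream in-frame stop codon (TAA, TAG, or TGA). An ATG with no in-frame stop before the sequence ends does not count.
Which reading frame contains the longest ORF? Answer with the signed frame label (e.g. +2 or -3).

Reverse complement (5'→3'): TTAAGCCTGGCCTAGAGGAACTACCATACCGTACTCCAGCCTTCAGCACCGAGGCCTCACTTTCTGATGAGCAT
Frame +1: ATG CTC ATC AGA AAG TGA GGC CTC GGT GCT GAA GGC TGG AGT ACG GTA TGG TAG TTC CTC TAG GCC AGG CTT — ATG at 1, stop TGA at 16 → 18 nt.
Frame +2: TGC TCA TCA GAA AGT GAG GCC TCG GTG CTG AAG GCT GGA GTA CGG TAT GGT AGT TCC TCT AGG CCA GGC TTA — no ATG→stop ORF.
Frame +3: GCT CAT CAG AAA GTG AGG CCT CGG TGC TGA AGG CTG GAG TAC GGT ATG GTA GTT CCT CTA GGC CAG GCT TAA — ATG at 48, stop TAA at 72 → 27 nt.
Frame -1: TTA AGC CTG GCC TAG AGG AAC TAC CAT ACC GTA CTC CAG CCT TCA GCA CCG AGG CCT CAC TTT CTG ATG AGC — no ATG→stop ORF.
Frame -2: TAA GCC TGG CCT AGA GGA ACT ACC ATA CCG TAC TCC AGC CTT CAG CAC CGA GGC CTC ACT TTC TGA TGA GCA — no ATG→stop ORF.
Frame -3: AAG CCT GGC CTA GAG GAA CTA CCA TAC CGT ACT CCA GCC TTC AGC ACC GAG GCC TCA CTT TCT GAT GAG CAT — no ATG→stop ORF.
Longest ORF is 27 nt in frame +3 (positions 48–74).

+3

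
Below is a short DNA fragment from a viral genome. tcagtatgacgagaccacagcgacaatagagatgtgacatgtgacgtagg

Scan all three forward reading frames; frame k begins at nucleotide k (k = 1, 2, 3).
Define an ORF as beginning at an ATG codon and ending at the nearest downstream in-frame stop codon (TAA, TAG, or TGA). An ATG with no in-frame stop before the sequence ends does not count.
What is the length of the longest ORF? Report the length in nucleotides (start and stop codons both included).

Frame 1: TCA GTA TGA CGA GAC CAC AGC GAC AAT AGA GAT GTG ACA TGT GAC GTA — no ATG→stop ORF.
Frame 2: CAG TAT GAC GAG ACC ACA GCG ACA ATA GAG ATG TGA CAT GTG ACG TAG — ATG at 32, stop TGA at 35 → 6 nt.
Frame 3: AGT ATG ACG AGA CCA CAG CGA CAA TAG AGA TGT GAC ATG TGA CGT AGG — ATG at 6, stop TAG at 27 → 24 nt; ATG at 39, stop TGA at 42 → 6 nt.
Longest: frame 3, positions 6–29, 24 nt = 8 codons = 7 aa. → 24 nucleotides.

24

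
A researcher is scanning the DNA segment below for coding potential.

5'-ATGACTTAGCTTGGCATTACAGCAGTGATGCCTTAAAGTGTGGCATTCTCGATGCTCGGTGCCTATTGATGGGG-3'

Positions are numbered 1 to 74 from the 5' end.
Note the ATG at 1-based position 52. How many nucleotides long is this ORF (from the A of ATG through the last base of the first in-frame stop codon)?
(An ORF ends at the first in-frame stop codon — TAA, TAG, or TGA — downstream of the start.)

Codons from position 52: ATG (52–54), CTC (55–57), GGT (58–60), GCC (61–63), TAT (64–66), TGA (67–69).
TGA is the first in-frame stop; ORF spans 52–69, 18 nucleotides.

18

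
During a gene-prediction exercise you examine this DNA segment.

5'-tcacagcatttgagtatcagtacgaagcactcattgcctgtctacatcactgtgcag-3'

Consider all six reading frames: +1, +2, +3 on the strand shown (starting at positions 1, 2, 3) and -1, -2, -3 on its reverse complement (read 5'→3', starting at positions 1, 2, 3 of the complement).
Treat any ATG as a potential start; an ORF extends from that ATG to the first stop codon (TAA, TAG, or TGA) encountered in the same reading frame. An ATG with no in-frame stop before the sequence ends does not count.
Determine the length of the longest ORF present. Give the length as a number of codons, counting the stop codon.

Reverse complement (5'→3'): CTGCACAGTGATGTAGACAGGCAATGAGTGCTTCGTACTGATACTCAAATGCTGTGA
Frame +1: TCA CAG CAT TTG AGT ATC AGT ACG AAG CAC TCA TTG CCT GTC TAC ATC ACT GTG CAG — no ATG→stop ORF.
Frame +2: CAC AGC ATT TGA GTA TCA GTA CGA AGC ACT CAT TGC CTG TCT ACA TCA CTG TGC — no ATG→stop ORF.
Frame +3: ACA GCA TTT GAG TAT CAG TAC GAA GCA CTC ATT GCC TGT CTA CAT CAC TGT GCA — no ATG→stop ORF.
Frame -1: CTG CAC AGT GAT GTA GAC AGG CAA TGA GTG CTT CGT ACT GAT ACT CAA ATG CTG TGA — ATG at 49, stop TGA at 55 → 9 nt.
Frame -2: TGC ACA GTG ATG TAG ACA GGC AAT GAG TGC TTC GTA CTG ATA CTC AAA TGC TGT — ATG at 11, stop TAG at 14 → 6 nt.
Frame -3: GCA CAG TGA TGT AGA CAG GCA ATG AGT GCT TCG TAC TGA TAC TCA AAT GCT GTG — ATG at 24, stop TGA at 39 → 18 nt.
Longest: frame -3, positions 24–41, 18 nt = 6 codons = 5 aa. → 6 codons.

6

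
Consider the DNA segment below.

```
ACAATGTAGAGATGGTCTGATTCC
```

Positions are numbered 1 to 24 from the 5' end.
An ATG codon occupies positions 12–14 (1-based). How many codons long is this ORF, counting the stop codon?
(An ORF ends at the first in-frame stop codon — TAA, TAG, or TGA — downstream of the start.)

3

Codons from position 12: ATG (12–14), GTC (15–17), TGA (18–20).
TGA is the first in-frame stop; that's 3 codons including the stop.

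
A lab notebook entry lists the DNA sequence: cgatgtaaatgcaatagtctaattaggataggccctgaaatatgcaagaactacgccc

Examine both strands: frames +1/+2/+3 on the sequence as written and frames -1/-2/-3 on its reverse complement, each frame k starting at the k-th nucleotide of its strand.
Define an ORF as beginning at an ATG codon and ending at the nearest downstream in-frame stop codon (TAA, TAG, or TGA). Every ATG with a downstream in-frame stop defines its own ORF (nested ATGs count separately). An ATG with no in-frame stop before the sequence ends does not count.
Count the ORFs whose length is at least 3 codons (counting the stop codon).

1

Reverse complement (5'→3'): GGGCGTAGTTCTTGCATATTTCAGGGCCTATCCTAATTAGACTATTGCATTTACATCG
Frame +1: CGA TGT AAA TGC AAT AGT CTA ATT AGG ATA GGC CCT GAA ATA TGC AAG AAC TAC GCC — no ATG→stop ORF.
Frame +2: GAT GTA AAT GCA ATA GTC TAA TTA GGA TAG GCC CTG AAA TAT GCA AGA ACT ACG CCC — no ATG→stop ORF.
Frame +3: ATG TAA ATG CAA TAG TCT AAT TAG GAT AGG CCC TGA AAT ATG CAA GAA CTA CGC — ATG at 3, stop TAA at 6 → 6 nt; ATG at 9, stop TAG at 15 → 9 nt.
Frame -1: GGG CGT AGT TCT TGC ATA TTT CAG GGC CTA TCC TAA TTA GAC TAT TGC ATT TAC ATC — no ATG→stop ORF.
Frame -2: GGC GTA GTT CTT GCA TAT TTC AGG GCC TAT CCT AAT TAG ACT ATT GCA TTT ACA TCG — no ATG→stop ORF.
Frame -3: GCG TAG TTC TTG CAT ATT TCA GGG CCT ATC CTA ATT AGA CTA TTG CAT TTA CAT — no ATG→stop ORF.
ORFs ≥ 3 codons: frame +3 9–17 (3 codons). Count = 1.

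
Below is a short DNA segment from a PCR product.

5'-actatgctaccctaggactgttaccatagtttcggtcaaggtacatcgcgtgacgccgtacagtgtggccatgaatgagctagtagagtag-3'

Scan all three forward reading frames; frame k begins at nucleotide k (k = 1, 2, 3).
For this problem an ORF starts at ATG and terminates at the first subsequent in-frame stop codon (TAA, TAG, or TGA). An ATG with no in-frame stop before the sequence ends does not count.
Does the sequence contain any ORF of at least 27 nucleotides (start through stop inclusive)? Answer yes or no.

no

Frame 1: ACT ATG CTA CCC TAG GAC TGT TAC CAT AGT TTC GGT CAA GGT ACA TCG CGT GAC GCC GTA CAG TGT GGC CAT GAA TGA GCT AGT AGA GTA — ATG at 4, stop TAG at 13 → 12 nt.
Frame 2: CTA TGC TAC CCT AGG ACT GTT ACC ATA GTT TCG GTC AAG GTA CAT CGC GTG ACG CCG TAC AGT GTG GCC ATG AAT GAG CTA GTA GAG TAG — ATG at 71, stop TAG at 89 → 21 nt.
Frame 3: TAT GCT ACC CTA GGA CTG TTA CCA TAG TTT CGG TCA AGG TAC ATC GCG TGA CGC CGT ACA GTG TGG CCA TGA ATG AGC TAG TAG AGT — ATG at 75, stop TAG at 81 → 9 nt.
Largest ORF found is 21 nucleotides < 27, so no.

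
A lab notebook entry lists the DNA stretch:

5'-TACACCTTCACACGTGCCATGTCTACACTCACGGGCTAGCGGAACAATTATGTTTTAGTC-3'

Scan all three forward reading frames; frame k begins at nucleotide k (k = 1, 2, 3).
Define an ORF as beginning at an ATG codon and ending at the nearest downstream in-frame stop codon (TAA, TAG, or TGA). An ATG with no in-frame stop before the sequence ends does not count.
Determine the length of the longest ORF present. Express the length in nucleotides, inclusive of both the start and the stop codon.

Frame 1: TAC ACC TTC ACA CGT GCC ATG TCT ACA CTC ACG GGC TAG CGG AAC AAT TAT GTT TTA GTC — ATG at 19, stop TAG at 37 → 21 nt.
Frame 2: ACA CCT TCA CAC GTG CCA TGT CTA CAC TCA CGG GCT AGC GGA ACA ATT ATG TTT TAG — ATG at 50, stop TAG at 56 → 9 nt.
Frame 3: CAC CTT CAC ACG TGC CAT GTC TAC ACT CAC GGG CTA GCG GAA CAA TTA TGT TTT AGT — no ATG→stop ORF.
Longest: frame 1, positions 19–39, 21 nt = 7 codons = 6 aa. → 21 nucleotides.

21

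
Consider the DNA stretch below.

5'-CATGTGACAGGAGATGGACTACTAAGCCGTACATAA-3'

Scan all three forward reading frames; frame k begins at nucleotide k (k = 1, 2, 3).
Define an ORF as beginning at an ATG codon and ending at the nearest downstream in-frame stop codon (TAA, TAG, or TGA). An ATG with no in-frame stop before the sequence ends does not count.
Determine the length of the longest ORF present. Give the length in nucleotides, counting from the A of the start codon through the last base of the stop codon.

Frame 1: CAT GTG ACA GGA GAT GGA CTA CTA AGC CGT ACA TAA — no ATG→stop ORF.
Frame 2: ATG TGA CAG GAG ATG GAC TAC TAA GCC GTA CAT — ATG at 2, stop TGA at 5 → 6 nt; ATG at 14, stop TAA at 23 → 12 nt.
Frame 3: TGT GAC AGG AGA TGG ACT ACT AAG CCG TAC ATA — no ATG→stop ORF.
Longest: frame 2, positions 14–25, 12 nt = 4 codons = 3 aa. → 12 nucleotides.

12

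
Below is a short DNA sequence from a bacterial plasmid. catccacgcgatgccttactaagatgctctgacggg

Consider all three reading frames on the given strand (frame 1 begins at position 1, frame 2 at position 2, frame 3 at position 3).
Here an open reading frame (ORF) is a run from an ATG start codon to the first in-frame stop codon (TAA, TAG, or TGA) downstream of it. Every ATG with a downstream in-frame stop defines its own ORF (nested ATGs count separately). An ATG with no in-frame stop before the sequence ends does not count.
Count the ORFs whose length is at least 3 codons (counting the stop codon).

Frame 1: CAT CCA CGC GAT GCC TTA CTA AGA TGC TCT GAC GGG — no ATG→stop ORF.
Frame 2: ATC CAC GCG ATG CCT TAC TAA GAT GCT CTG ACG — ATG at 11, stop TAA at 20 → 12 nt.
Frame 3: TCC ACG CGA TGC CTT ACT AAG ATG CTC TGA CGG — ATG at 24, stop TGA at 30 → 9 nt.
ORFs ≥ 3 codons: frame 2 11–22 (4 codons), frame 3 24–32 (3 codons). Count = 2.

2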